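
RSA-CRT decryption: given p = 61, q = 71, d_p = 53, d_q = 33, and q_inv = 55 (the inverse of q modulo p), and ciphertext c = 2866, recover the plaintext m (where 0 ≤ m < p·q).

m₁ = c^(d_p) mod p: c ≡ 60 (mod 61), and 60^53 mod 61 = 60.
m₂ = c^(d_q) mod q: c ≡ 26 (mod 71), and 26^33 mod 71 = 23.
h = q_inv·(m₁ − m₂) mod p = 55·(60 − 23) mod 61 = 22.
m = m₂ + h·q = 23 + 22·71 = 1585.

1585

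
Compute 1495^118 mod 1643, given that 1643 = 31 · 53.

360

Mod 31: 1495 ≡ 7; by Fermat, exponent reduces to 118 mod 30 = 28; 7^28 ≡ 19 (mod 31).
Mod 53: 1495 ≡ 11; by Fermat, exponent reduces to 118 mod 52 = 14; 11^14 ≡ 42 (mod 53).
Combine by CRT: x ≡ 19 (mod 31), x ≡ 42 (mod 53) ⇒ x ≡ 360 (mod 1643).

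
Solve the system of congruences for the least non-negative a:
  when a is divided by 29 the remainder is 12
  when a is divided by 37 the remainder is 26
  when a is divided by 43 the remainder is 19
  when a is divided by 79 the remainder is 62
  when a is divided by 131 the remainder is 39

From a ≡ 12 (mod 29) write a = 12 + 29t. Substituting into a ≡ 26 (mod 37) gives 29t ≡ 14 (mod 37), and since 29⁻¹ ≡ 23 (mod 37), t ≡ 26. Hence a ≡ 12 + 29·26 = 766 (mod 1073).
From a ≡ 766 (mod 1073) write a = 766 + 1073t. Substituting into a ≡ 19 (mod 43) gives 1073t ≡ 27 (mod 43), and since 41⁻¹ ≡ 21 (mod 43), t ≡ 8. Hence a ≡ 766 + 1073·8 = 9350 (mod 46139).
From a ≡ 9350 (mod 46139) write a = 9350 + 46139t. Substituting into a ≡ 62 (mod 79) gives 46139t ≡ 34 (mod 79), and since 3⁻¹ ≡ 53 (mod 79), t ≡ 64. Hence a ≡ 9350 + 46139·64 = 2962246 (mod 3644981).
From a ≡ 2962246 (mod 3644981) write a = 2962246 + 3644981t. Substituting into a ≡ 39 (mod 131) gives 3644981t ≡ 96 (mod 131), and since 37⁻¹ ≡ 85 (mod 131), t ≡ 38. Hence a ≡ 2962246 + 3644981·38 = 141471524 (mod 477492511).

141471524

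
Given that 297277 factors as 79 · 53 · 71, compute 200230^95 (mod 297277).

142826

Mod 79: 200230 ≡ 44; by Fermat, exponent reduces to 95 mod 78 = 17; 44^17 ≡ 73 (mod 79).
Mod 53: 200230 ≡ 49; by Fermat, exponent reduces to 95 mod 52 = 43; 49^43 ≡ 44 (mod 53).
Mod 71: 200230 ≡ 10; by Fermat, exponent reduces to 95 mod 70 = 25; 10^25 ≡ 45 (mod 71).
Combine by CRT: x ≡ 73 (mod 79), x ≡ 44 (mod 53), x ≡ 45 (mod 71) ⇒ x ≡ 142826 (mod 297277).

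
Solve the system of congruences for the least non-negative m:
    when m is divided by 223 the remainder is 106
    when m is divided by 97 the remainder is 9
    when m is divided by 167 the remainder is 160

From m ≡ 106 (mod 223) write m = 106 + 223t. Substituting into m ≡ 9 (mod 97) gives 223t ≡ 0 (mod 97), and since 29⁻¹ ≡ 87 (mod 97), t ≡ 0. Hence m ≡ 106 + 223·0 = 106 (mod 21631).
From m ≡ 106 (mod 21631) write m = 106 + 21631t. Substituting into m ≡ 160 (mod 167) gives 21631t ≡ 54 (mod 167), and since 88⁻¹ ≡ 93 (mod 167), t ≡ 12. Hence m ≡ 106 + 21631·12 = 259678 (mod 3612377).

259678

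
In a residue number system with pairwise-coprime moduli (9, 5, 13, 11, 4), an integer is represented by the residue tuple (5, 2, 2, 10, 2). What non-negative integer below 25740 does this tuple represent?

10922

Combine the congruences pairwise.
From x ≡ 5 (mod 9) write x = 5 + 9t. Substituting into x ≡ 2 (mod 5) gives 9t ≡ 2 (mod 5), and since 4⁻¹ ≡ 4 (mod 5), t ≡ 3. Hence x ≡ 5 + 9·3 = 32 (mod 45).
From x ≡ 32 (mod 45) write x = 32 + 45t. Substituting into x ≡ 2 (mod 13) gives 45t ≡ 9 (mod 13), and since 6⁻¹ ≡ 11 (mod 13), t ≡ 8. Hence x ≡ 32 + 45·8 = 392 (mod 585).
From x ≡ 392 (mod 585) write x = 392 + 585t. Substituting into x ≡ 10 (mod 11) gives 585t ≡ 3 (mod 11), and since 2⁻¹ ≡ 6 (mod 11), t ≡ 7. Hence x ≡ 392 + 585·7 = 4487 (mod 6435).
From x ≡ 4487 (mod 6435) write x = 4487 + 6435t. Substituting into x ≡ 2 (mod 4) gives 6435t ≡ 3 (mod 4), and since 3⁻¹ ≡ 3 (mod 4), t ≡ 1. Hence x ≡ 4487 + 6435·1 = 10922 (mod 25740).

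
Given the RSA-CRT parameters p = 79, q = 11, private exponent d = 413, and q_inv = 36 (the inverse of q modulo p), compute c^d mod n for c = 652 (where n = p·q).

d_p = d mod (p−1) = 413 mod 78 = 23; d_q = d mod (q−1) = 3.
m₁ = c^(d_p) mod p: c ≡ 20 (mod 79), and 20^23 mod 79 = 50.
m₂ = c^(d_q) mod q: c ≡ 3 (mod 11), and 3^3 mod 11 = 5.
h = q_inv·(m₁ − m₂) mod p = 36·(50 − 5) mod 79 = 40.
m = m₂ + h·q = 5 + 40·11 = 445.

445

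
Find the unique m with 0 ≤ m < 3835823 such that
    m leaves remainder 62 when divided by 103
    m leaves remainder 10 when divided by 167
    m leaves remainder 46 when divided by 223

The moduli are pairwise coprime; N = 103·167·223 = 3835823.
N/103 = 37241; 37241 ≡ 58 (mod 103); 58·16 ≡ 1, so inverse 16.
N/167 = 22969; 22969 ≡ 90 (mod 167); 90·13 ≡ 1, so inverse 13.
N/223 = 17201; 17201 ≡ 30 (mod 223); 30·171 ≡ 1, so inverse 171.
m ≡ 62·37241·16 + 10·22969·13 + 46·17201·171 = 175232108.
175232108 mod 3835823 = 2620073.

2620073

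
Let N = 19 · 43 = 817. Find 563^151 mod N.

Mod 19: 563 ≡ 12; by Fermat, exponent reduces to 151 mod 18 = 7; 12^7 ≡ 12 (mod 19).
Mod 43: 563 ≡ 4; by Fermat, exponent reduces to 151 mod 42 = 25; 4^25 ≡ 41 (mod 43).
Combine by CRT: x ≡ 12 (mod 19), x ≡ 41 (mod 43) ⇒ x ≡ 772 (mod 817).

772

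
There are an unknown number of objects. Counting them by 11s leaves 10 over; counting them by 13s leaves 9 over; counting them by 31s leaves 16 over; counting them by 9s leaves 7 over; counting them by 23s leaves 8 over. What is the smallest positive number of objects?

The moduli are pairwise coprime; M = 11·13·31·9·23 = 917631.
M/11 = 83421; 83421 ≡ 8 (mod 11); 8·7 ≡ 1, so inverse 7.
M/13 = 70587; 70587 ≡ 10 (mod 13); 10·4 ≡ 1, so inverse 4.
M/31 = 29601; 29601 ≡ 27 (mod 31); 27·23 ≡ 1, so inverse 23.
M/9 = 101959; 101959 ≡ 7 (mod 9); 7·4 ≡ 1, so inverse 4.
M/23 = 39897; 39897 ≡ 15 (mod 23); 15·20 ≡ 1, so inverse 20.
N ≡ 10·83421·7 + 9·70587·4 + 16·29601·23 + 7·101959·4 + 8·39897·20 = 28512142.
28512142 mod 917631 = 65581.

65581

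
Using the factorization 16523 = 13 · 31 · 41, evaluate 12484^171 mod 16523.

15027

Mod 13: 12484 ≡ 4; by Fermat, exponent reduces to 171 mod 12 = 3; 4^3 ≡ 12 (mod 13).
Mod 31: 12484 ≡ 22; by Fermat, exponent reduces to 171 mod 30 = 21; 22^21 ≡ 23 (mod 31).
Mod 41: 12484 ≡ 20; by Fermat, exponent reduces to 171 mod 40 = 11; 20^11 ≡ 21 (mod 41).
Combine by CRT: x ≡ 12 (mod 13), x ≡ 23 (mod 31), x ≡ 21 (mod 41) ⇒ x ≡ 15027 (mod 16523).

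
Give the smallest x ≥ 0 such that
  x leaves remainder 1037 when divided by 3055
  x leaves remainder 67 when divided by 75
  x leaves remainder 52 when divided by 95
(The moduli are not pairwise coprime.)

767842

Combine the congruences pairwise.
gcd(3055, 75) = 5 and 5 | (67 − 1037), so the pair is consistent; merging gives x ≡ 34642 (mod 45825), where 45825 = lcm(3055, 75).
gcd(45825, 95) = 5 and 5 | (52 − 34642), so the pair is consistent; merging gives x ≡ 767842 (mod 870675), where 870675 = lcm(45825, 95).
The solution is unique modulo lcm(3055, 75, 95) = 870675.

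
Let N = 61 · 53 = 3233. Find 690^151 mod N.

690

Mod 61: 690 ≡ 19; by Fermat, exponent reduces to 151 mod 60 = 31; 19^31 ≡ 19 (mod 61).
Mod 53: 690 ≡ 1; by Fermat, exponent reduces to 151 mod 52 = 47; 1^47 ≡ 1 (mod 53).
Combine by CRT: x ≡ 19 (mod 61), x ≡ 1 (mod 53) ⇒ x ≡ 690 (mod 3233).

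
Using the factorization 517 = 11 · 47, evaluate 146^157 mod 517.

Mod 11: 146 ≡ 3; by Fermat, exponent reduces to 157 mod 10 = 7; 3^7 ≡ 9 (mod 11).
Mod 47: 146 ≡ 5; by Fermat, exponent reduces to 157 mod 46 = 19; 5^19 ≡ 10 (mod 47).
Combine by CRT: x ≡ 9 (mod 11), x ≡ 10 (mod 47) ⇒ x ≡ 339 (mod 517).

339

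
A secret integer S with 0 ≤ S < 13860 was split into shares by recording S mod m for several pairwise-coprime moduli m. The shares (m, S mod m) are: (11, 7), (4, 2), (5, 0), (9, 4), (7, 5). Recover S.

6970

The moduli are pairwise coprime; N = 11·4·5·9·7 = 13860.
N/11 = 1260; 1260 ≡ 6 (mod 11); 6·2 ≡ 1, so inverse 2.
N/4 = 3465; 3465 ≡ 1 (mod 4), inverse 1.
N/5 = 2772; 2772 ≡ 2 (mod 5); 2·3 ≡ 1, so inverse 3.
N/9 = 1540; 1540 ≡ 1 (mod 9), inverse 1.
N/7 = 1980; 1980 ≡ 6 (mod 7); 6·6 ≡ 1, so inverse 6.
S ≡ 7·1260·2 + 2·3465·1 + 0·2772·3 + 4·1540·1 + 5·1980·6 = 90130.
90130 mod 13860 = 6970.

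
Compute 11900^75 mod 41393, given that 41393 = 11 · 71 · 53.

Mod 11: 11900 ≡ 9; by Fermat, exponent reduces to 75 mod 10 = 5; 9^5 ≡ 1 (mod 11).
Mod 71: 11900 ≡ 43; by Fermat, exponent reduces to 75 mod 70 = 5; 43^5 ≡ 32 (mod 71).
Mod 53: 11900 ≡ 28; by Fermat, exponent reduces to 75 mod 52 = 23; 28^23 ≡ 16 (mod 53).
Combine by CRT: x ≡ 1 (mod 11), x ≡ 32 (mod 71), x ≡ 16 (mod 53) ⇒ x ≡ 38017 (mod 41393).

38017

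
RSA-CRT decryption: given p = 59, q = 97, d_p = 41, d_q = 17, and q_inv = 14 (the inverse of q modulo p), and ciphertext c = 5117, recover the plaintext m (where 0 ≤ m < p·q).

m₁ = c^(d_p) mod p: c ≡ 43 (mod 59), and 43^41 mod 59 = 14.
m₂ = c^(d_q) mod q: c ≡ 73 (mod 97), and 73^17 mod 97 = 88.
h = q_inv·(m₁ − m₂) mod p = 14·(14 − 88) mod 59 = 26.
m = m₂ + h·q = 88 + 26·97 = 2610.

2610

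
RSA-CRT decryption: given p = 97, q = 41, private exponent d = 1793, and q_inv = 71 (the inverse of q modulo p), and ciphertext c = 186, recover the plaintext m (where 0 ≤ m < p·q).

d_p = d mod (p−1) = 1793 mod 96 = 65; d_q = d mod (q−1) = 33.
m₁ = c^(d_p) mod p: c ≡ 89 (mod 97), and 89^65 mod 97 = 89.
m₂ = c^(d_q) mod q: c ≡ 22 (mod 41), and 22^33 mod 41 = 15.
h = q_inv·(m₁ − m₂) mod p = 71·(89 − 15) mod 97 = 16.
m = m₂ + h·q = 15 + 16·41 = 671.

671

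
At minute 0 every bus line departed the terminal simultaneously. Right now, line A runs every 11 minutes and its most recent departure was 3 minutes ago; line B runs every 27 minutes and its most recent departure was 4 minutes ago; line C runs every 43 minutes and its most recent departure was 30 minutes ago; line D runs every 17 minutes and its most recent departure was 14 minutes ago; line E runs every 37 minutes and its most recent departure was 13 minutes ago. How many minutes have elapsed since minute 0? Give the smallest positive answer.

4459216

From t ≡ 3 (mod 11) write t = 3 + 11s. Substituting into t ≡ 4 (mod 27) gives 11s ≡ 1 (mod 27), and since 11⁻¹ ≡ 5 (mod 27), s ≡ 5. Hence t ≡ 3 + 11·5 = 58 (mod 297).
From t ≡ 58 (mod 297) write t = 58 + 297s. Substituting into t ≡ 30 (mod 43) gives 297s ≡ 15 (mod 43), and since 39⁻¹ ≡ 32 (mod 43), s ≡ 7. Hence t ≡ 58 + 297·7 = 2137 (mod 12771).
From t ≡ 2137 (mod 12771) write t = 2137 + 12771s. Substituting into t ≡ 14 (mod 17) gives 12771s ≡ 2 (mod 17), and since 4⁻¹ ≡ 13 (mod 17), s ≡ 9. Hence t ≡ 2137 + 12771·9 = 117076 (mod 217107).
From t ≡ 117076 (mod 217107) write t = 117076 + 217107s. Substituting into t ≡ 13 (mod 37) gives 217107s ≡ 5 (mod 37), and since 28⁻¹ ≡ 4 (mod 37), s ≡ 20. Hence t ≡ 117076 + 217107·20 = 4459216 (mod 8032959).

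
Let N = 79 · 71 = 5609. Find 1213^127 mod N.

271

Mod 79: 1213 ≡ 28; by Fermat, exponent reduces to 127 mod 78 = 49; 28^49 ≡ 34 (mod 79).
Mod 71: 1213 ≡ 6; by Fermat, exponent reduces to 127 mod 70 = 57; 6^57 ≡ 58 (mod 71).
Combine by CRT: x ≡ 34 (mod 79), x ≡ 58 (mod 71) ⇒ x ≡ 271 (mod 5609).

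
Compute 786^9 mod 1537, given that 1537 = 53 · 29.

978

Mod 53: 786 ≡ 44; 44^9 ≡ 24 (mod 53).
Mod 29: 786 ≡ 3; 3^9 ≡ 21 (mod 29).
Combine by CRT: x ≡ 24 (mod 53), x ≡ 21 (mod 29) ⇒ x ≡ 978 (mod 1537).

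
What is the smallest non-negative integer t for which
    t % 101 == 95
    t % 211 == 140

20396

From t ≡ 95 (mod 101) write t = 95 + 101s. Substituting into t ≡ 140 (mod 211) gives 101s ≡ 45 (mod 211), and since 101⁻¹ ≡ 117 (mod 211), s ≡ 201. Hence t ≡ 95 + 101·201 = 20396 (mod 21311).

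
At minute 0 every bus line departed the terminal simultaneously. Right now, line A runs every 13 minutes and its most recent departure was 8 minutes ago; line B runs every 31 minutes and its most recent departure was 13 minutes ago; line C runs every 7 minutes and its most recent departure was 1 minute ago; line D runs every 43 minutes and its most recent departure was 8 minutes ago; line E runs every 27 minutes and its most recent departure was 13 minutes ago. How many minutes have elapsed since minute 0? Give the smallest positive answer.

782608

The moduli are pairwise coprime; N = 13·31·7·43·27 = 3275181.
N/13 = 251937; 251937 ≡ 10 (mod 13); 10·4 ≡ 1, so inverse 4.
N/31 = 105651; 105651 ≡ 3 (mod 31); 3·21 ≡ 1, so inverse 21.
N/7 = 467883; 467883 ≡ 3 (mod 7); 3·5 ≡ 1, so inverse 5.
N/43 = 76167; 76167 ≡ 14 (mod 43); 14·40 ≡ 1, so inverse 40.
N/27 = 121303; 121303 ≡ 19 (mod 27); 19·10 ≡ 1, so inverse 10.
t ≡ 8·251937·4 + 13·105651·21 + 1·467883·5 + 8·76167·40 + 13·121303·10 = 79386952.
79386952 mod 3275181 = 782608.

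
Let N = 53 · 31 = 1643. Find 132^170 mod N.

621

Mod 53: 132 ≡ 26; by Fermat, exponent reduces to 170 mod 52 = 14; 26^14 ≡ 38 (mod 53).
Mod 31: 132 ≡ 8; by Fermat, exponent reduces to 170 mod 30 = 20; 8^20 ≡ 1 (mod 31).
Combine by CRT: x ≡ 38 (mod 53), x ≡ 1 (mod 31) ⇒ x ≡ 621 (mod 1643).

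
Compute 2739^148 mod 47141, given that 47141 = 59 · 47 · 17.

Mod 59: 2739 ≡ 25; by Fermat, exponent reduces to 148 mod 58 = 32; 25^32 ≡ 49 (mod 59).
Mod 47: 2739 ≡ 13; by Fermat, exponent reduces to 148 mod 46 = 10; 13^10 ≡ 2 (mod 47).
Mod 17: 2739 ≡ 2; by Fermat, exponent reduces to 148 mod 16 = 4; 2^4 ≡ 16 (mod 17).
Combine by CRT: x ≡ 49 (mod 59), x ≡ 2 (mod 47), x ≡ 16 (mod 17) ⇒ x ≡ 25006 (mod 47141).

25006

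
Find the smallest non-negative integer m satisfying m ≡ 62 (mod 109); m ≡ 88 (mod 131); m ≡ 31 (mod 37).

The moduli are pairwise coprime; N = 109·131·37 = 528323.
N/109 = 4847; 4847 ≡ 51 (mod 109); 51·62 ≡ 1, so inverse 62.
N/131 = 4033; 4033 ≡ 103 (mod 131); 103·14 ≡ 1, so inverse 14.
N/37 = 14279; 14279 ≡ 34 (mod 37); 34·12 ≡ 1, so inverse 12.
m ≡ 62·4847·62 + 88·4033·14 + 31·14279·12 = 28912312.
28912312 mod 528323 = 382870.

382870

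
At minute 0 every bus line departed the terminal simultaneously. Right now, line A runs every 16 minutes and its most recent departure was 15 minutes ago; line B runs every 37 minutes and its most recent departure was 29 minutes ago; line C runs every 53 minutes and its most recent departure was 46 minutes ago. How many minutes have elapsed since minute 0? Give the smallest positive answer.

1583

From t ≡ 15 (mod 16) write t = 15 + 16s. Substituting into t ≡ 29 (mod 37) gives 16s ≡ 14 (mod 37), and since 16⁻¹ ≡ 7 (mod 37), s ≡ 24. Hence t ≡ 15 + 16·24 = 399 (mod 592).
From t ≡ 399 (mod 592) write t = 399 + 592s. Substituting into t ≡ 46 (mod 53) gives 592s ≡ 18 (mod 53), and since 9⁻¹ ≡ 6 (mod 53), s ≡ 2. Hence t ≡ 399 + 592·2 = 1583 (mod 31376).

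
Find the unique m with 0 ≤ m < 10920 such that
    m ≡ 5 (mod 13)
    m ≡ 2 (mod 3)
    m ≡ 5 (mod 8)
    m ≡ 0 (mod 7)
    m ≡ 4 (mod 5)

9989

From m ≡ 5 (mod 13) write m = 5 + 13t. Substituting into m ≡ 2 (mod 3) gives 13t ≡ 0 (mod 3), and since 1⁻¹ ≡ 1 (mod 3), t ≡ 0. Hence m ≡ 5 + 13·0 = 5 (mod 39).
From m ≡ 5 (mod 39) write m = 5 + 39t. Substituting into m ≡ 5 (mod 8) gives 39t ≡ 0 (mod 8), and since 7⁻¹ ≡ 7 (mod 8), t ≡ 0. Hence m ≡ 5 + 39·0 = 5 (mod 312).
From m ≡ 5 (mod 312) write m = 5 + 312t. Substituting into m ≡ 0 (mod 7) gives 312t ≡ 2 (mod 7), and since 4⁻¹ ≡ 2 (mod 7), t ≡ 4. Hence m ≡ 5 + 312·4 = 1253 (mod 2184).
From m ≡ 1253 (mod 2184) write m = 1253 + 2184t. Substituting into m ≡ 4 (mod 5) gives 2184t ≡ 1 (mod 5), and since 4⁻¹ ≡ 4 (mod 5), t ≡ 4. Hence m ≡ 1253 + 2184·4 = 9989 (mod 10920).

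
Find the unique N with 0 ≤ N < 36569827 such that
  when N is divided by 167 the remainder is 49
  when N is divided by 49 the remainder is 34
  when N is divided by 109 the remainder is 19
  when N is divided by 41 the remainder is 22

The moduli are pairwise coprime; M = 167·49·109·41 = 36569827.
M/167 = 218981; 218981 ≡ 44 (mod 167); 44·19 ≡ 1, so inverse 19.
M/49 = 746323; 746323 ≡ 4 (mod 49); 4·37 ≡ 1, so inverse 37.
M/109 = 335503; 335503 ≡ 1 (mod 109), inverse 1.
M/41 = 891947; 891947 ≡ 33 (mod 41); 33·5 ≡ 1, so inverse 5.
N ≡ 49·218981·19 + 34·746323·37 + 19·335503·1 + 22·891947·5 = 1247234372.
1247234372 mod 36569827 = 3860254.

3860254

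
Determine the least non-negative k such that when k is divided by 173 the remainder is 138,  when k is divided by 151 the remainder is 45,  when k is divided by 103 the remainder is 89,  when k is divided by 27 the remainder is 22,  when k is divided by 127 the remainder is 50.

5997463798

The moduli are pairwise coprime; N = 173·151·103·27·127 = 9226304001.
N/173 = 53331237; 53331237 ≡ 8 (mod 173); 8·65 ≡ 1, so inverse 65.
N/151 = 61101351; 61101351 ≡ 107 (mod 151); 107·24 ≡ 1, so inverse 24.
N/103 = 89575767; 89575767 ≡ 66 (mod 103); 66·64 ≡ 1, so inverse 64.
N/27 = 341714963; 341714963 ≡ 20 (mod 27); 20·23 ≡ 1, so inverse 23.
N/127 = 72648063; 72648063 ≡ 126 (mod 127); 126·126 ≡ 1, so inverse 126.
k ≡ 138·53331237·65 + 45·61101351·24 + 89·89575767·64 + 22·341714963·23 + 50·72648063·126 = 1685184791980.
1685184791980 mod 9226304001 = 5997463798.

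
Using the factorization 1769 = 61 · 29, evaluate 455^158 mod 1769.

Mod 61: 455 ≡ 28; by Fermat, exponent reduces to 158 mod 60 = 38; 28^38 ≡ 27 (mod 61).
Mod 29: 455 ≡ 20; by Fermat, exponent reduces to 158 mod 28 = 18; 20^18 ≡ 7 (mod 29).
Combine by CRT: x ≡ 27 (mod 61), x ≡ 7 (mod 29) ⇒ x ≡ 210 (mod 1769).

210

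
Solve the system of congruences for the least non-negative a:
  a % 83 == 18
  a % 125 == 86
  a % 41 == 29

34961

From a ≡ 18 (mod 83) write a = 18 + 83t. Substituting into a ≡ 86 (mod 125) gives 83t ≡ 68 (mod 125), and since 83⁻¹ ≡ 122 (mod 125), t ≡ 46. Hence a ≡ 18 + 83·46 = 3836 (mod 10375).
From a ≡ 3836 (mod 10375) write a = 3836 + 10375t. Substituting into a ≡ 29 (mod 41) gives 10375t ≡ 6 (mod 41), and since 2⁻¹ ≡ 21 (mod 41), t ≡ 3. Hence a ≡ 3836 + 10375·3 = 34961 (mod 425375).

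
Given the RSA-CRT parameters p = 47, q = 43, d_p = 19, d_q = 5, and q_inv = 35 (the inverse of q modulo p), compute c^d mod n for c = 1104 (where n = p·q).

m₁ = c^(d_p) mod p: c ≡ 23 (mod 47), and 23^19 mod 47 = 31.
m₂ = c^(d_q) mod q: c ≡ 29 (mod 43), and 29^5 mod 43 = 20.
h = q_inv·(m₁ − m₂) mod p = 35·(31 − 20) mod 47 = 9.
m = m₂ + h·q = 20 + 9·43 = 407.

407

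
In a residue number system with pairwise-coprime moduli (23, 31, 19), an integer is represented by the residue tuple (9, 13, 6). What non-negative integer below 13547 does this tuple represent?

5345

The moduli are pairwise coprime; N = 23·31·19 = 13547.
N/23 = 589; 589 ≡ 14 (mod 23); 14·5 ≡ 1, so inverse 5.
N/31 = 437; 437 ≡ 3 (mod 31); 3·21 ≡ 1, so inverse 21.
N/19 = 713; 713 ≡ 10 (mod 19); 10·2 ≡ 1, so inverse 2.
x ≡ 9·589·5 + 13·437·21 + 6·713·2 = 154362.
154362 mod 13547 = 5345.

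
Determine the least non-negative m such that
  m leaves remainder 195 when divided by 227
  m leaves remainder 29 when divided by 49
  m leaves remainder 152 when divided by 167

18355

The moduli are pairwise coprime; N = 227·49·167 = 1857541.
N/227 = 8183; 8183 ≡ 11 (mod 227); 11·62 ≡ 1, so inverse 62.
N/49 = 37909; 37909 ≡ 32 (mod 49); 32·23 ≡ 1, so inverse 23.
N/167 = 11123; 11123 ≡ 101 (mod 167); 101·43 ≡ 1, so inverse 43.
m ≡ 195·8183·62 + 29·37909·23 + 152·11123·43 = 196917701.
196917701 mod 1857541 = 18355.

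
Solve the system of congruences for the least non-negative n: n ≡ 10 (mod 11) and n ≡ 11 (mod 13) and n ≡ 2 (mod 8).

362

Combine the congruences pairwise.
From n ≡ 10 (mod 11) write n = 10 + 11t. Substituting into n ≡ 11 (mod 13) gives 11t ≡ 1 (mod 13), and since 11⁻¹ ≡ 6 (mod 13), t ≡ 6. Hence n ≡ 10 + 11·6 = 76 (mod 143).
From n ≡ 76 (mod 143) write n = 76 + 143t. Substituting into n ≡ 2 (mod 8) gives 143t ≡ 6 (mod 8), and since 7⁻¹ ≡ 7 (mod 8), t ≡ 2. Hence n ≡ 76 + 143·2 = 362 (mod 1144).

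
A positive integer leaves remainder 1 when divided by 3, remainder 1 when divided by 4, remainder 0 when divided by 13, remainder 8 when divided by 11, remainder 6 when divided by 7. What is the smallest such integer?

From n ≡ 1 (mod 3) write n = 1 + 3t. Substituting into n ≡ 1 (mod 4) gives 3t ≡ 0 (mod 4), and since 3⁻¹ ≡ 3 (mod 4), t ≡ 0. Hence n ≡ 1 + 3·0 = 1 (mod 12).
From n ≡ 1 (mod 12) write n = 1 + 12t. Substituting into n ≡ 0 (mod 13) gives 12t ≡ 12 (mod 13), and since 12⁻¹ ≡ 12 (mod 13), t ≡ 1. Hence n ≡ 1 + 12·1 = 13 (mod 156).
From n ≡ 13 (mod 156) write n = 13 + 156t. Substituting into n ≡ 8 (mod 11) gives 156t ≡ 6 (mod 11), and since 2⁻¹ ≡ 6 (mod 11), t ≡ 3. Hence n ≡ 13 + 156·3 = 481 (mod 1716).
From n ≡ 481 (mod 1716) write n = 481 + 1716t. Substituting into n ≡ 6 (mod 7) gives 1716t ≡ 1 (mod 7), and since 1⁻¹ ≡ 1 (mod 7), t ≡ 1. Hence n ≡ 481 + 1716·1 = 2197 (mod 12012).

2197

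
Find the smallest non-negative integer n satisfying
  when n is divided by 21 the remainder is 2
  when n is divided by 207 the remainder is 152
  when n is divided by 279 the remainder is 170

gcd(21, 207) = 3 and 3 | (152 − 2), so the pair is consistent; merging gives n ≡ 359 (mod 1449), where 1449 = lcm(21, 207).
gcd(1449, 279) = 9 and 9 | (170 − 359), so the pair is consistent; merging gives n ≡ 17747 (mod 44919), where 44919 = lcm(1449, 279).
The solution is unique modulo lcm(21, 207, 279) = 44919.

17747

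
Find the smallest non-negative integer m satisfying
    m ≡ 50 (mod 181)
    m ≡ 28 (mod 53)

9462

From m ≡ 50 (mod 181) write m = 50 + 181t. Substituting into m ≡ 28 (mod 53) gives 181t ≡ 31 (mod 53), and since 22⁻¹ ≡ 41 (mod 53), t ≡ 52. Hence m ≡ 50 + 181·52 = 9462 (mod 9593).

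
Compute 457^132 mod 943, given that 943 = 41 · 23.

Mod 41: 457 ≡ 6; by Fermat, exponent reduces to 132 mod 40 = 12; 6^12 ≡ 4 (mod 41).
Mod 23: 457 ≡ 20; since 22 | 132, by Fermat 20^132 ≡ 1 (mod 23).
Combine by CRT: x ≡ 4 (mod 41), x ≡ 1 (mod 23) ⇒ x ≡ 783 (mod 943).

783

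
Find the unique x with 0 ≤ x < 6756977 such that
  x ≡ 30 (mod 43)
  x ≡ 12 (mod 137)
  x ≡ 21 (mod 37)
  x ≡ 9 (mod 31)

5562897

Combine the congruences pairwise.
From x ≡ 30 (mod 43) write x = 30 + 43t. Substituting into x ≡ 12 (mod 137) gives 43t ≡ 119 (mod 137), and since 43⁻¹ ≡ 51 (mod 137), t ≡ 41. Hence x ≡ 30 + 43·41 = 1793 (mod 5891).
From x ≡ 1793 (mod 5891) write x = 1793 + 5891t. Substituting into x ≡ 21 (mod 37) gives 5891t ≡ 4 (mod 37), and since 8⁻¹ ≡ 14 (mod 37), t ≡ 19. Hence x ≡ 1793 + 5891·19 = 113722 (mod 217967).
From x ≡ 113722 (mod 217967) write x = 113722 + 217967t. Substituting into x ≡ 9 (mod 31) gives 217967t ≡ 26 (mod 31), and since 6⁻¹ ≡ 26 (mod 31), t ≡ 25. Hence x ≡ 113722 + 217967·25 = 5562897 (mod 6756977).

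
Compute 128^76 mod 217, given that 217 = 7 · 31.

Mod 7: 128 ≡ 2; by Fermat, exponent reduces to 76 mod 6 = 4; 2^4 ≡ 2 (mod 7).
Mod 31: 128 ≡ 4; by Fermat, exponent reduces to 76 mod 30 = 16; 4^16 ≡ 4 (mod 31).
Combine by CRT: x ≡ 2 (mod 7), x ≡ 4 (mod 31) ⇒ x ≡ 128 (mod 217).

128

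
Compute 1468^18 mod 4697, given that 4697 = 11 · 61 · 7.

2864

Mod 11: 1468 ≡ 5; by Fermat, exponent reduces to 18 mod 10 = 8; 5^8 ≡ 4 (mod 11).
Mod 61: 1468 ≡ 4; 4^18 ≡ 58 (mod 61).
Mod 7: 1468 ≡ 5; since 6 | 18, by Fermat 5^18 ≡ 1 (mod 7).
Combine by CRT: x ≡ 4 (mod 11), x ≡ 58 (mod 61), x ≡ 1 (mod 7) ⇒ x ≡ 2864 (mod 4697).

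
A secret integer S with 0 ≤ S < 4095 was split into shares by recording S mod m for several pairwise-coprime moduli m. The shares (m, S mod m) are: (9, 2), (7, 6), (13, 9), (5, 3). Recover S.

The moduli are pairwise coprime; N = 9·7·13·5 = 4095.
N/9 = 455; 455 ≡ 5 (mod 9); 5·2 ≡ 1, so inverse 2.
N/7 = 585; 585 ≡ 4 (mod 7); 4·2 ≡ 1, so inverse 2.
N/13 = 315; 315 ≡ 3 (mod 13); 3·9 ≡ 1, so inverse 9.
N/5 = 819; 819 ≡ 4 (mod 5); 4·4 ≡ 1, so inverse 4.
S ≡ 2·455·2 + 6·585·2 + 9·315·9 + 3·819·4 = 44183.
44183 mod 4095 = 3233.

3233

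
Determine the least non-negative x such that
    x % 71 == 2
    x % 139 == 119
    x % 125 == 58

From x ≡ 2 (mod 71) write x = 2 + 71t. Substituting into x ≡ 119 (mod 139) gives 71t ≡ 117 (mod 139), and since 71⁻¹ ≡ 47 (mod 139), t ≡ 78. Hence x ≡ 2 + 71·78 = 5540 (mod 9869).
From x ≡ 5540 (mod 9869) write x = 5540 + 9869t. Substituting into x ≡ 58 (mod 125) gives 9869t ≡ 18 (mod 125), and since 119⁻¹ ≡ 104 (mod 125), t ≡ 122. Hence x ≡ 5540 + 9869·122 = 1209558 (mod 1233625).

1209558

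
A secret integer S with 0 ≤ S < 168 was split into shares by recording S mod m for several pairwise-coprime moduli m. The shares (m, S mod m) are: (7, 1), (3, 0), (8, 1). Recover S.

The moduli are pairwise coprime; N = 7·3·8 = 168.
N/7 = 24; 24 ≡ 3 (mod 7); 3·5 ≡ 1, so inverse 5.
N/3 = 56; 56 ≡ 2 (mod 3); 2·2 ≡ 1, so inverse 2.
N/8 = 21; 21 ≡ 5 (mod 8); 5·5 ≡ 1, so inverse 5.
S ≡ 1·24·5 + 0·56·2 + 1·21·5 = 225.
225 mod 168 = 57.

57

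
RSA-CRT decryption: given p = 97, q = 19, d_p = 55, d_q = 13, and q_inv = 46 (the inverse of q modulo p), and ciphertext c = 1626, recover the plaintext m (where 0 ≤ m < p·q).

220

m₁ = c^(d_p) mod p: c ≡ 74 (mod 97), and 74^55 mod 97 = 26.
m₂ = c^(d_q) mod q: c ≡ 11 (mod 19), and 11^13 mod 19 = 11.
h = q_inv·(m₁ − m₂) mod p = 46·(26 − 11) mod 97 = 11.
m = m₂ + h·q = 11 + 11·19 = 220.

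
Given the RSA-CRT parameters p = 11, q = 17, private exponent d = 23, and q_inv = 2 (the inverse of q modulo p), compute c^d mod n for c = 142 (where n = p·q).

d_p = d mod (p−1) = 23 mod 10 = 3; d_q = d mod (q−1) = 7.
m₁ = c^(d_p) mod p: c ≡ 10 (mod 11), and 10^3 mod 11 = 10.
m₂ = c^(d_q) mod q: c ≡ 6 (mod 17), and 6^7 mod 17 = 14.
h = q_inv·(m₁ − m₂) mod p = 2·(10 − 14) mod 11 = 3.
m = m₂ + h·q = 14 + 3·17 = 65.

65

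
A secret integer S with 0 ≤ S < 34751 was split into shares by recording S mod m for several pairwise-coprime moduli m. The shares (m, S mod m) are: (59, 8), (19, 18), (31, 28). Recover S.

8150

From S ≡ 8 (mod 59) write S = 8 + 59t. Substituting into S ≡ 18 (mod 19) gives 59t ≡ 10 (mod 19), and since 2⁻¹ ≡ 10 (mod 19), t ≡ 5. Hence S ≡ 8 + 59·5 = 303 (mod 1121).
From S ≡ 303 (mod 1121) write S = 303 + 1121t. Substituting into S ≡ 28 (mod 31) gives 1121t ≡ 4 (mod 31), and since 5⁻¹ ≡ 25 (mod 31), t ≡ 7. Hence S ≡ 303 + 1121·7 = 8150 (mod 34751).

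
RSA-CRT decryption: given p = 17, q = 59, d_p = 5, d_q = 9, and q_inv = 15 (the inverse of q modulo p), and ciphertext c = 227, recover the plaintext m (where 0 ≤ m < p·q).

415

m₁ = c^(d_p) mod p: c ≡ 6 (mod 17), and 6^5 mod 17 = 7.
m₂ = c^(d_q) mod q: c ≡ 50 (mod 59), and 50^9 mod 59 = 2.
h = q_inv·(m₁ − m₂) mod p = 15·(7 − 2) mod 17 = 7.
m = m₂ + h·q = 2 + 7·59 = 415.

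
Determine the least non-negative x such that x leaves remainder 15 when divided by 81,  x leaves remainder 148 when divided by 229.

From x ≡ 15 (mod 81) write x = 15 + 81t. Substituting into x ≡ 148 (mod 229) gives 81t ≡ 133 (mod 229), and since 81⁻¹ ≡ 82 (mod 229), t ≡ 143. Hence x ≡ 15 + 81·143 = 11598 (mod 18549).

11598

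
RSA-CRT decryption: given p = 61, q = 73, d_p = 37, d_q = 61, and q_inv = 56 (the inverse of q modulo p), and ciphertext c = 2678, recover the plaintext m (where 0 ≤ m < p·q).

1349

m₁ = c^(d_p) mod p: c ≡ 55 (mod 61), and 55^37 mod 61 = 7.
m₂ = c^(d_q) mod q: c ≡ 50 (mod 73), and 50^61 mod 73 = 35.
h = q_inv·(m₁ − m₂) mod p = 56·(7 − 35) mod 61 = 18.
m = m₂ + h·q = 35 + 18·73 = 1349.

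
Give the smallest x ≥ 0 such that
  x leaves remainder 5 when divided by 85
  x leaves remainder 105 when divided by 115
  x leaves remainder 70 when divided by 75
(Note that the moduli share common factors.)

8845

Combine the congruences pairwise.
gcd(85, 115) = 5 and 5 | (105 − 5), so the pair is consistent; merging gives x ≡ 1025 (mod 1955), where 1955 = lcm(85, 115).
gcd(1955, 75) = 5 and 5 | (70 − 1025), so the pair is consistent; merging gives x ≡ 8845 (mod 29325), where 29325 = lcm(1955, 75).
The solution is unique modulo lcm(85, 115, 75) = 29325.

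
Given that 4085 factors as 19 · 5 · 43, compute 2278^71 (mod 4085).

902

Mod 19: 2278 ≡ 17; by Fermat, exponent reduces to 71 mod 18 = 17; 17^17 ≡ 9 (mod 19).
Mod 5: 2278 ≡ 3; by Fermat, exponent reduces to 71 mod 4 = 3; 3^3 ≡ 2 (mod 5).
Mod 43: 2278 ≡ 42; by Fermat, exponent reduces to 71 mod 42 = 29; 42^29 ≡ 42 (mod 43).
Combine by CRT: x ≡ 9 (mod 19), x ≡ 2 (mod 5), x ≡ 42 (mod 43) ⇒ x ≡ 902 (mod 4085).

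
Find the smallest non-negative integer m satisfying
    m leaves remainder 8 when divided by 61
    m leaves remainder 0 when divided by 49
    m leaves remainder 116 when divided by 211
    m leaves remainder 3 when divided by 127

The moduli are pairwise coprime; N = 61·49·211·127 = 80096233.
N/61 = 1313053; 1313053 ≡ 28 (mod 61); 28·24 ≡ 1, so inverse 24.
N/49 = 1634617; 1634617 ≡ 26 (mod 49); 26·17 ≡ 1, so inverse 17.
N/211 = 379603; 379603 ≡ 14 (mod 211); 14·196 ≡ 1, so inverse 196.
N/127 = 630679; 630679 ≡ 124 (mod 127); 124·42 ≡ 1, so inverse 42.
m ≡ 8·1313053·24 + 0·1634617·17 + 116·379603·196 + 3·630679·42 = 8962225538.
8962225538 mod 80096233 = 71543675.

71543675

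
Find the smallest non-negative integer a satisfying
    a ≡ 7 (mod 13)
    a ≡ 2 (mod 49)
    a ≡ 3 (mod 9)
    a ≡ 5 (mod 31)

From a ≡ 7 (mod 13) write a = 7 + 13t. Substituting into a ≡ 2 (mod 49) gives 13t ≡ 44 (mod 49), and since 13⁻¹ ≡ 34 (mod 49), t ≡ 26. Hence a ≡ 7 + 13·26 = 345 (mod 637).
From a ≡ 345 (mod 637) write a = 345 + 637t. Substituting into a ≡ 3 (mod 9) gives 637t ≡ 0 (mod 9), and since 7⁻¹ ≡ 4 (mod 9), t ≡ 0. Hence a ≡ 345 + 637·0 = 345 (mod 5733).
From a ≡ 345 (mod 5733) write a = 345 + 5733t. Substituting into a ≡ 5 (mod 31) gives 5733t ≡ 1 (mod 31), and since 29⁻¹ ≡ 15 (mod 31), t ≡ 15. Hence a ≡ 345 + 5733·15 = 86340 (mod 177723).

86340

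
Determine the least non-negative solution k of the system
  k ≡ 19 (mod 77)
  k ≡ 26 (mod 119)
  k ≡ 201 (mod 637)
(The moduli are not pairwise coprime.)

Combine the congruences pairwise.
gcd(77, 119) = 7 and 7 | (26 − 19), so the pair is consistent; merging gives k ≡ 1097 (mod 1309), where 1309 = lcm(77, 119).
gcd(1309, 637) = 7 and 7 | (201 − 1097), so the pair is consistent; merging gives k ≡ 39058 (mod 119119), where 119119 = lcm(1309, 637).
The solution is unique modulo lcm(77, 119, 637) = 119119.

39058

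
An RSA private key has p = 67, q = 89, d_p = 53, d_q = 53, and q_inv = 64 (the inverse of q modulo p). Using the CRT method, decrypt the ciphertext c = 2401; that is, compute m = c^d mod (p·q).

1446

m₁ = c^(d_p) mod p: c ≡ 56 (mod 67), and 56^53 mod 67 = 39.
m₂ = c^(d_q) mod q: c ≡ 87 (mod 89), and 87^53 mod 89 = 22.
h = q_inv·(m₁ − m₂) mod p = 64·(39 − 22) mod 67 = 16.
m = m₂ + h·q = 22 + 16·89 = 1446.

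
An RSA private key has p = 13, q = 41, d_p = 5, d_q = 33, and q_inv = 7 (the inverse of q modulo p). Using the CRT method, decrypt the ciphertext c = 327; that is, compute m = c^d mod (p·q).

409

m₁ = c^(d_p) mod p: c ≡ 2 (mod 13), and 2^5 mod 13 = 6.
m₂ = c^(d_q) mod q: c ≡ 40 (mod 41), and 40^33 mod 41 = 40.
h = q_inv·(m₁ − m₂) mod p = 7·(6 − 40) mod 13 = 9.
m = m₂ + h·q = 40 + 9·41 = 409.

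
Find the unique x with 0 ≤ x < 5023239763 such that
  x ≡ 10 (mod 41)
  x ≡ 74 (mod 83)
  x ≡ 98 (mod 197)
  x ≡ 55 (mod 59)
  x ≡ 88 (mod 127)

4378753967

From x ≡ 10 (mod 41) write x = 10 + 41t. Substituting into x ≡ 74 (mod 83) gives 41t ≡ 64 (mod 83), and since 41⁻¹ ≡ 81 (mod 83), t ≡ 38. Hence x ≡ 10 + 41·38 = 1568 (mod 3403).
From x ≡ 1568 (mod 3403) write x = 1568 + 3403t. Substituting into x ≡ 98 (mod 197) gives 3403t ≡ 106 (mod 197), and since 54⁻¹ ≡ 135 (mod 197), t ≡ 126. Hence x ≡ 1568 + 3403·126 = 430346 (mod 670391).
From x ≡ 430346 (mod 670391) write x = 430346 + 670391t. Substituting into x ≡ 55 (mod 59) gives 670391t ≡ 55 (mod 59), and since 33⁻¹ ≡ 34 (mod 59), t ≡ 41. Hence x ≡ 430346 + 670391·41 = 27916377 (mod 39553069).
From x ≡ 27916377 (mod 39553069) write x = 27916377 + 39553069t. Substituting into x ≡ 88 (mod 127) gives 39553069t ≡ 89 (mod 127), and since 62⁻¹ ≡ 84 (mod 127), t ≡ 110. Hence x ≡ 27916377 + 39553069·110 = 4378753967 (mod 5023239763).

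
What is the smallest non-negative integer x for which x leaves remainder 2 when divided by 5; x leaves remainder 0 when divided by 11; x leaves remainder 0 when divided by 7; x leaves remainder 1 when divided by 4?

77

From x ≡ 2 (mod 5) write x = 2 + 5t. Substituting into x ≡ 0 (mod 11) gives 5t ≡ 9 (mod 11), and since 5⁻¹ ≡ 9 (mod 11), t ≡ 4. Hence x ≡ 2 + 5·4 = 22 (mod 55).
From x ≡ 22 (mod 55) write x = 22 + 55t. Substituting into x ≡ 0 (mod 7) gives 55t ≡ 6 (mod 7), and since 6⁻¹ ≡ 6 (mod 7), t ≡ 1. Hence x ≡ 22 + 55·1 = 77 (mod 385).
From x ≡ 77 (mod 385) write x = 77 + 385t. Substituting into x ≡ 1 (mod 4) gives 385t ≡ 0 (mod 4), and since 1⁻¹ ≡ 1 (mod 4), t ≡ 0. Hence x ≡ 77 + 385·0 = 77 (mod 1540).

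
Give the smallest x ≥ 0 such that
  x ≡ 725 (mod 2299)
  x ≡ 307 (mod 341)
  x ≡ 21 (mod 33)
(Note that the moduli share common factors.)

Combine the congruences pairwise.
gcd(2299, 341) = 11 and 11 | (307 − 725), so the pair is consistent; merging gives x ≡ 65097 (mod 71269), where 71269 = lcm(2299, 341).
gcd(71269, 33) = 11 and 11 | (21 − 65097), so the pair is consistent; merging gives x ≡ 65097 (mod 213807), where 213807 = lcm(71269, 33).
The solution is unique modulo lcm(2299, 341, 33) = 213807.

65097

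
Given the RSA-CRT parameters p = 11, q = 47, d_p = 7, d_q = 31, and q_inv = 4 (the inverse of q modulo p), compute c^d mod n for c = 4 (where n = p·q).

159

m₁ = c^(d_p) mod p: c ≡ 4 (mod 11), and 4^7 mod 11 = 5.
m₂ = c^(d_q) mod q: c ≡ 4 (mod 47), and 4^31 mod 47 = 18.
h = q_inv·(m₁ − m₂) mod p = 4·(5 − 18) mod 11 = 3.
m = m₂ + h·q = 18 + 3·47 = 159.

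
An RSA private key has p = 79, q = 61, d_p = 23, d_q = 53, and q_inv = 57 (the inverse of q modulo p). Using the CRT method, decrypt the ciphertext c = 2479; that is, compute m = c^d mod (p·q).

2733

m₁ = c^(d_p) mod p: c ≡ 30 (mod 79), and 30^23 mod 79 = 47.
m₂ = c^(d_q) mod q: c ≡ 39 (mod 61), and 39^53 mod 61 = 49.
h = q_inv·(m₁ − m₂) mod p = 57·(47 − 49) mod 79 = 44.
m = m₂ + h·q = 49 + 44·61 = 2733.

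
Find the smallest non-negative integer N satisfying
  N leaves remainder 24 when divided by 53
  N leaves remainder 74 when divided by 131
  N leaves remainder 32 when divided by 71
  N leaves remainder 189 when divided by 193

Combine the congruences pairwise.
From N ≡ 24 (mod 53) write N = 24 + 53t. Substituting into N ≡ 74 (mod 131) gives 53t ≡ 50 (mod 131), and since 53⁻¹ ≡ 89 (mod 131), t ≡ 127. Hence N ≡ 24 + 53·127 = 6755 (mod 6943).
From N ≡ 6755 (mod 6943) write N = 6755 + 6943t. Substituting into N ≡ 32 (mod 71) gives 6943t ≡ 22 (mod 71), and since 56⁻¹ ≡ 52 (mod 71), t ≡ 8. Hence N ≡ 6755 + 6943·8 = 62299 (mod 492953).
From N ≡ 62299 (mod 492953) write N = 62299 + 492953t. Substituting into N ≡ 189 (mod 193) gives 492953t ≡ 36 (mod 193), and since 31⁻¹ ≡ 137 (mod 193), t ≡ 107. Hence N ≡ 62299 + 492953·107 = 52808270 (mod 95139929).

52808270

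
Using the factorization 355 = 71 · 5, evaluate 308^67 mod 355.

Mod 71: 308 ≡ 24; 24^67 ≡ 27 (mod 71).
Mod 5: 308 ≡ 3; by Fermat, exponent reduces to 67 mod 4 = 3; 3^3 ≡ 2 (mod 5).
Combine by CRT: x ≡ 27 (mod 71), x ≡ 2 (mod 5) ⇒ x ≡ 27 (mod 355).

27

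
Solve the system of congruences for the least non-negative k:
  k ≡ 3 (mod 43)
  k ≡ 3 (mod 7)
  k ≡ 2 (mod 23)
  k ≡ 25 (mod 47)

259465

The moduli are pairwise coprime; N = 43·7·23·47 = 325381.
N/43 = 7567; 7567 ≡ 42 (mod 43); 42·42 ≡ 1, so inverse 42.
N/7 = 46483; 46483 ≡ 3 (mod 7); 3·5 ≡ 1, so inverse 5.
N/23 = 14147; 14147 ≡ 2 (mod 23); 2·12 ≡ 1, so inverse 12.
N/47 = 6923; 6923 ≡ 14 (mod 47); 14·37 ≡ 1, so inverse 37.
k ≡ 3·7567·42 + 3·46483·5 + 2·14147·12 + 25·6923·37 = 8393990.
8393990 mod 325381 = 259465.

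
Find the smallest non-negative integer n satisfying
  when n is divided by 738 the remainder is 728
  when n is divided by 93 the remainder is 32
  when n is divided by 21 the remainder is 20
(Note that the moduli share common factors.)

17702

Combine the congruences pairwise.
gcd(738, 93) = 3 and 3 | (32 − 728), so the pair is consistent; merging gives n ≡ 17702 (mod 22878), where 22878 = lcm(738, 93).
gcd(22878, 21) = 3 and 3 | (20 − 17702), so the pair is consistent; merging gives n ≡ 17702 (mod 160146), where 160146 = lcm(22878, 21).
The solution is unique modulo lcm(738, 93, 21) = 160146.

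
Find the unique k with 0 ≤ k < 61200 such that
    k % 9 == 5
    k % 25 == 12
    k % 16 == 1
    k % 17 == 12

The moduli are pairwise coprime; N = 9·25·16·17 = 61200.
N/9 = 6800; 6800 ≡ 5 (mod 9); 5·2 ≡ 1, so inverse 2.
N/25 = 2448; 2448 ≡ 23 (mod 25); 23·12 ≡ 1, so inverse 12.
N/16 = 3825; 3825 ≡ 1 (mod 16), inverse 1.
N/17 = 3600; 3600 ≡ 13 (mod 17); 13·4 ≡ 1, so inverse 4.
k ≡ 5·6800·2 + 12·2448·12 + 1·3825·1 + 12·3600·4 = 597137.
597137 mod 61200 = 46337.

46337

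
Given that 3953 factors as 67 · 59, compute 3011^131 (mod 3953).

318

Mod 67: 3011 ≡ 63; by Fermat, exponent reduces to 131 mod 66 = 65; 63^65 ≡ 50 (mod 67).
Mod 59: 3011 ≡ 2; by Fermat, exponent reduces to 131 mod 58 = 15; 2^15 ≡ 23 (mod 59).
Combine by CRT: x ≡ 50 (mod 67), x ≡ 23 (mod 59) ⇒ x ≡ 318 (mod 3953).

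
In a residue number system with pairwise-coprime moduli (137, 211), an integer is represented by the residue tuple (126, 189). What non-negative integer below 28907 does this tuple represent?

From x ≡ 126 (mod 137) write x = 126 + 137t. Substituting into x ≡ 189 (mod 211) gives 137t ≡ 63 (mod 211), and since 137⁻¹ ≡ 134 (mod 211), t ≡ 2. Hence x ≡ 126 + 137·2 = 400 (mod 28907).

400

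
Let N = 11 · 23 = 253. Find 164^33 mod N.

208

Mod 11: 164 ≡ 10; by Fermat, exponent reduces to 33 mod 10 = 3; 10^3 ≡ 10 (mod 11).
Mod 23: 164 ≡ 3; by Fermat, exponent reduces to 33 mod 22 = 11; 3^11 ≡ 1 (mod 23).
Combine by CRT: x ≡ 10 (mod 11), x ≡ 1 (mod 23) ⇒ x ≡ 208 (mod 253).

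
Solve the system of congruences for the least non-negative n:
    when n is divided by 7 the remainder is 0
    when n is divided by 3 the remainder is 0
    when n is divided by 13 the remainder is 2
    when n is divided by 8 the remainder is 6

From n ≡ 0 (mod 7) write n = 0 + 7t. Substituting into n ≡ 0 (mod 3) gives 7t ≡ 0 (mod 3), and since 1⁻¹ ≡ 1 (mod 3), t ≡ 0. Hence n ≡ 0 + 7·0 = 0 (mod 21).
From n ≡ 0 (mod 21) write n = 0 + 21t. Substituting into n ≡ 2 (mod 13) gives 21t ≡ 2 (mod 13), and since 8⁻¹ ≡ 5 (mod 13), t ≡ 10. Hence n ≡ 0 + 21·10 = 210 (mod 273).
From n ≡ 210 (mod 273) write n = 210 + 273t. Substituting into n ≡ 6 (mod 8) gives 273t ≡ 4 (mod 8), and since 1⁻¹ ≡ 1 (mod 8), t ≡ 4. Hence n ≡ 210 + 273·4 = 1302 (mod 2184).

1302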